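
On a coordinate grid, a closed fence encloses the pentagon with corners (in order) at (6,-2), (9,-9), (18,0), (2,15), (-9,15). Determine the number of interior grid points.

The shoelace formula gives twice the area as |(6·(-9) − 9·(-2)) + (9·0 − 18·(-9)) + (18·15 − 2·0) + (2·15 − (-9)·15) + ((-9)·(-2) − 6·15)| = 489, so the area is 489/2.
Along each edge there are gcd(|Δx|,|Δy|)+1 lattice points, so counting each shared vertex once the boundary has gcd(3,7) + gcd(9,9) + gcd(16,15) + gcd(11,0) + gcd(15,17) = 1+9+1+11+1 = 23.
Pick's theorem gives I = A − B/2 + 1 = 489/2 − 23/2 + 1 = 234.

234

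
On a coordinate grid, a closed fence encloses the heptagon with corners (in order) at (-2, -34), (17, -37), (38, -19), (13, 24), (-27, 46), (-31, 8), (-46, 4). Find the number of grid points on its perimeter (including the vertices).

Along each edge there are gcd(|Δx|,|Δy|)+1 lattice points, so counting each shared vertex once the boundary has gcd(19,3) + gcd(21,18) + gcd(25,43) + gcd(40,22) + gcd(4,38) + gcd(15,4) + gcd(44,38) = 1+3+1+2+2+1+2 = 12.

12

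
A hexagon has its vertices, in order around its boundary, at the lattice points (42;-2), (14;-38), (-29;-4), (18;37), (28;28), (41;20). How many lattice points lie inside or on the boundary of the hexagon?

2890

The shoelace formula gives twice the area as |[42·(-38) − 14·(-2)] + [14·(-4) − (-29)·(-38)] + [(-29)·37 − 18·(-4)] + [18·28 − 28·37] + [28·20 − 41·28] + [41·(-2) − 42·20]| = 5769, so the area is 5769/2.
Along each edge there are gcd(|Δx|,|Δy|)+1 lattice points, so counting each shared vertex once the boundary has gcd(28,36) + gcd(43,34) + gcd(47,41) + gcd(10,9) + gcd(13,8) + gcd(1,22) = 4+1+1+1+1+1 = 9.
Pick's theorem gives I = A − B/2 + 1 = 5769/2 − 9/2 + 1 = 2881, so the closed region contains I + B = 2881 + 9 = 2890 lattice points.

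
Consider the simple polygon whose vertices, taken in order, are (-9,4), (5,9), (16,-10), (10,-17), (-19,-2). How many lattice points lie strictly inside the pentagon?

Using the shoelace formula, 2A = |[(-9)·9 − 5·4] + [5·(-10) − 16·9] + [16·(-17) − 10·(-10)] + [10·(-2) − (-19)·(-17)] + [(-19)·4 − (-9)·(-2)]| = 904, so the area is 452.
Summing gcd(|Δx|,|Δy|) over the edges gives the boundary count: gcd(14,5) + gcd(11,19) + gcd(6,7) + gcd(29,15) + gcd(10,6) = 1+1+1+1+2 = 6.
Pick's theorem gives I = A − B/2 + 1 = 452 − 6/2 + 1 = 450.

450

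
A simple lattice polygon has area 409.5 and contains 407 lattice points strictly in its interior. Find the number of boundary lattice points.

7

Pick's theorem gives A = I + B/2 − 1, so B = 2(A − I + 1) = 2(409.5 − 407 + 1) = 7.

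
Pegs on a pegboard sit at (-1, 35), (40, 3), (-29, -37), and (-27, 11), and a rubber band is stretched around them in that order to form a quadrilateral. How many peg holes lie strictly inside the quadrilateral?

Using the shoelace formula, 2A = |[(-1)·3 − 40·35] + [40·(-37) − (-29)·3] + [(-29)·11 − (-27)·(-37)] + [(-27)·35 − (-1)·11]| = 5048, so the area is 2524.
The number of boundary lattice points is Σ gcd(|Δx|,|Δy|) = gcd(41,32) + gcd(69,40) + gcd(2,48) + gcd(26,24) = 1+1+2+2 = 6.
Pick's theorem gives I = A − B/2 + 1 = 2524 − 6/2 + 1 = 2522.

2522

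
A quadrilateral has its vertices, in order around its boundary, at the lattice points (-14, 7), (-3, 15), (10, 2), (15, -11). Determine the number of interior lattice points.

The shoelace formula gives twice the area as |((-14)·15 − (-3)·7) + ((-3)·2 − 10·15) + (10·(-11) − 15·2) + (15·7 − (-14)·(-11))| = 534, so the area is 267.
Summing gcd(|Δx|,|Δy|) over the edges gives the boundary count: gcd(11,8) + gcd(13,13) + gcd(5,13) + gcd(29,18) = 1+13+1+1 = 16.
By Pick's theorem A = I + B/2 − 1, so I = 267 − 16/2 + 1 = 260.

260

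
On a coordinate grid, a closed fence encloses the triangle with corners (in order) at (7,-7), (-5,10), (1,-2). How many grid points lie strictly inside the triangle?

18

By the shoelace formula, twice the signed area is |[7·10 − (-5)·(-7)] + [(-5)·(-2) − 1·10] + [1·(-7) − 7·(-2)]| = 42, so the area is 21.
The number of boundary lattice points is Σ gcd(|Δx|,|Δy|) = gcd(12,17) + gcd(6,12) + gcd(6,5) = 1+6+1 = 8.
By Pick's theorem A = I + B/2 − 1, so I = 21 − 8/2 + 1 = 18.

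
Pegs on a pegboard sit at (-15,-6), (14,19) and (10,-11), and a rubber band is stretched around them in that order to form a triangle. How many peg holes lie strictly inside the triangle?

Using the shoelace formula, 2A = |((-15)·19 − 14·(-6)) + (14·(-11) − 10·19) + (10·(-6) − (-15)·(-11))| = 770, so the area is 385.
Summing gcd(|Δx|,|Δy|) over the edges gives the boundary count: gcd(29,25) + gcd(4,30) + gcd(25,5) = 1+2+5 = 8.
By Pick's theorem A = I + B/2 − 1, so I = 385 − 8/2 + 1 = 382.

382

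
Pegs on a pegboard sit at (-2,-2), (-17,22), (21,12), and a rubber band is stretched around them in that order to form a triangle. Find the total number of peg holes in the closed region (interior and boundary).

385

The shoelace formula gives twice the area as |((-2)·22 − (-17)·(-2)) + ((-17)·12 − 21·22) + (21·(-2) − (-2)·12)| = 762, so the area is 381.
The number of boundary lattice points is Σ gcd(|Δx|,|Δy|) = gcd(15,24) + gcd(38,10) + gcd(23,14) = 3+2+1 = 6.
Pick's theorem gives I = A − B/2 + 1 = 381 − 6/2 + 1 = 379, so the closed region contains I + B = 379 + 6 = 385 lattice points.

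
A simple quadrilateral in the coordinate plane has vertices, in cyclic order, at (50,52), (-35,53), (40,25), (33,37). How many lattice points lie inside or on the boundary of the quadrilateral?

1001

By the shoelace formula, twice the signed area is |[50·53 − (-35)·52] + [(-35)·25 − 40·53] + [40·37 − 33·25] + [33·52 − 50·37]| = 1996, so the area is 998.
Along each edge there are gcd(|Δx|,|Δy|)+1 lattice points, so counting each shared vertex once the boundary has gcd(85,1) + gcd(75,28) + gcd(7,12) + gcd(17,15) = 1+1+1+1 = 4.
Pick's theorem gives I = A − B/2 + 1 = 998 − 4/2 + 1 = 997, so the closed region contains I + B = 997 + 4 = 1001 lattice points.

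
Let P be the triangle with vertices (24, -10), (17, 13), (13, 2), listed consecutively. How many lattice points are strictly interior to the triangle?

By the shoelace formula, twice the signed area is |(24·13 − 17·(-10)) + (17·2 − 13·13) + (13·(-10) − 24·2)| = 169, so the area is 169/2.
Along each edge there are gcd(|Δx|,|Δy|)+1 lattice points, so counting each shared vertex once the boundary has gcd(7,23) + gcd(4,11) + gcd(11,12) = 1+1+1 = 3.
Pick's theorem gives I = A − B/2 + 1 = 169/2 − 3/2 + 1 = 84.

84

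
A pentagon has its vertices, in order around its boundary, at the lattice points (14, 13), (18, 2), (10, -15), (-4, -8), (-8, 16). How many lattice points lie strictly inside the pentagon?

The shoelace formula gives twice the area as |(14·2 − 18·13) + (18·(-15) − 10·2) + (10·(-8) − (-4)·(-15)) + ((-4)·16 − (-8)·(-8)) + ((-8)·13 − 14·16)| = 1092, so the area is 546.
Along each edge there are gcd(|Δx|,|Δy|)+1 lattice points, so counting each shared vertex once the boundary has gcd(4,11) + gcd(8,17) + gcd(14,7) + gcd(4,24) + gcd(22,3) = 1+1+7+4+1 = 14.
By Pick's theorem A = I + B/2 − 1, so I = 546 − 14/2 + 1 = 540.

540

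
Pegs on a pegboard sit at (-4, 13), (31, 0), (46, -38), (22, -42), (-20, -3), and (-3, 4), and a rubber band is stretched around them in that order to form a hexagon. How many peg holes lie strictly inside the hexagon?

1843

By the shoelace formula, twice the signed area is |[(-4)·0 − 31·13] + [31·(-38) − 46·0] + [46·(-42) − 22·(-38)] + [22·(-3) − (-20)·(-42)] + [(-20)·4 − (-3)·(-3)] + [(-3)·13 − (-4)·4]| = 3695, so the area is 1847.5.
Summing gcd(|Δx|,|Δy|) over the edges gives the boundary count: gcd(35,13) + gcd(15,38) + gcd(24,4) + gcd(42,39) + gcd(17,7) + gcd(1,9) = 1+1+4+3+1+1 = 11.
Pick's theorem gives I = A − B/2 + 1 = 1847.5 − 11/2 + 1 = 1843.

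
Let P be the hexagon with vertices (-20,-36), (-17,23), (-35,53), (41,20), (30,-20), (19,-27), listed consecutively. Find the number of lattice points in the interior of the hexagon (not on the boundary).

3552

By the shoelace formula, twice the signed area is |[(-20)·23 − (-17)·(-36)] + [(-17)·53 − (-35)·23] + [(-35)·20 − 41·53] + [41·(-20) − 30·20] + [30·(-27) − 19·(-20)] + [19·(-36) − (-20)·(-27)]| = 7115, so the area is 7115/2.
Summing gcd(|Δx|,|Δy|) over the edges gives the boundary count: gcd(3,59) + gcd(18,30) + gcd(76,33) + gcd(11,40) + gcd(11,7) + gcd(39,9) = 1+6+1+1+1+3 = 13.
By Pick's theorem A = I + B/2 − 1, so I = 7115/2 − 13/2 + 1 = 3552.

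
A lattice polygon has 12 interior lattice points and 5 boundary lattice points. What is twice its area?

By Pick's theorem, A = I + B/2 − 1 = 12 + 5/2 − 1 = 27/2.
Hence 2A = 27.

27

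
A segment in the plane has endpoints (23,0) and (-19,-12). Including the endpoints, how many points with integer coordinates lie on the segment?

The number of lattice points on a segment between lattice points is gcd(|Δx|,|Δy|) + 1 = gcd(42,12) + 1 = 6 + 1 = 7.

7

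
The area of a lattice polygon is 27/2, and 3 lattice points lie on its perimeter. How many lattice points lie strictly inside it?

13

Pick's theorem A = I + B/2 − 1 rearranges to I = A − B/2 + 1 = 27/2 − 3/2 + 1 = 13.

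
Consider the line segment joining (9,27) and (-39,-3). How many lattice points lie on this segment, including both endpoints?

The number of lattice points on a segment between lattice points is gcd(|Δx|,|Δy|) + 1 = gcd(48,30) + 1 = 6 + 1 = 7.

7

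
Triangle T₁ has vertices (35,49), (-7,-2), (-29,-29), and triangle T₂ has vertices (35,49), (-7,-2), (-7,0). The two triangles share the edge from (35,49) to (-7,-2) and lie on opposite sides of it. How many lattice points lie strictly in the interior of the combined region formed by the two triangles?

43

The union is the simple quadrilateral with vertices (35,49), (-29,-29), (-7,-2), (-7,0) in order.
By the shoelace formula, twice the signed area is |(35·(-29) − (-29)·49) + ((-29)·(-2) − (-7)·(-29)) + ((-7)·0 − (-7)·(-2)) + ((-7)·49 − 35·0)| = 96, so the area is 48.
The number of boundary lattice points is Σ gcd(|Δx|,|Δy|) = gcd(64,78) + gcd(22,27) + gcd(0,2) + gcd(42,49) = 2+1+2+7 = 12.
By Pick's theorem I = A − B/2 + 1 = 48 − 12/2 + 1 = 43.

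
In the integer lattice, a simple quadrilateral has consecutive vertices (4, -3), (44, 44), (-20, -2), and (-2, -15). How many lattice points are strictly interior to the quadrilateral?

727

By the shoelace formula, twice the signed area is |[4·44 − 44·(-3)] + [44·(-2) − (-20)·44] + [(-20)·(-15) − (-2)·(-2)] + [(-2)·(-3) − 4·(-15)]| = 1462, so the area is 731.
Along each edge there are gcd(|Δx|,|Δy|)+1 lattice points, so counting each shared vertex once the boundary has gcd(40,47) + gcd(64,46) + gcd(18,13) + gcd(6,12) = 1+2+1+6 = 10.
Pick's theorem gives I = A − B/2 + 1 = 731 − 10/2 + 1 = 727.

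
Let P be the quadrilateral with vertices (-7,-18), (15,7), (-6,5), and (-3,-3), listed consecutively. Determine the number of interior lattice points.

201

Using the shoelace formula, 2A = |((-7)·7 − 15·(-18)) + (15·5 − (-6)·7) + ((-6)·(-3) − (-3)·5) + ((-3)·(-18) − (-7)·(-3))| = 404, so the area is 202.
The number of boundary lattice points is Σ gcd(|Δx|,|Δy|) = gcd(22,25) + gcd(21,2) + gcd(3,8) + gcd(4,15) = 1+1+1+1 = 4.
Pick's theorem gives I = A − B/2 + 1 = 202 − 4/2 + 1 = 201.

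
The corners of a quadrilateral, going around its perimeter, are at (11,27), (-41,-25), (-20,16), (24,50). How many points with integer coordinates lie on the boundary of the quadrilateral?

56

Summing gcd(|Δx|,|Δy|) over the edges gives the boundary count: gcd(52,52) + gcd(21,41) + gcd(44,34) + gcd(13,23) = 52+1+2+1 = 56.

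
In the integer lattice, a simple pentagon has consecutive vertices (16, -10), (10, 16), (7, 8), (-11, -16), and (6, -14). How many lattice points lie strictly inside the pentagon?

By the shoelace formula, twice the signed area is |[16·16 − 10·(-10)] + [10·8 − 7·16] + [7·(-16) − (-11)·8] + [(-11)·(-14) − 6·(-16)] + [6·(-10) − 16·(-14)]| = 714, so the area is 357.
Along each edge there are gcd(|Δx|,|Δy|)+1 lattice points, so counting each shared vertex once the boundary has gcd(6,26) + gcd(3,8) + gcd(18,24) + gcd(17,2) + gcd(10,4) = 2+1+6+1+2 = 12.
Pick's theorem gives I = A − B/2 + 1 = 357 − 12/2 + 1 = 352.

352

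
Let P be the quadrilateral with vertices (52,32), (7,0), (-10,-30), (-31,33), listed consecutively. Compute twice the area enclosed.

4402

The shoelace formula gives twice the area as |[52·0 − 7·32] + [7·(-30) − (-10)·0] + [(-10)·33 − (-31)·(-30)] + [(-31)·32 − 52·33]| = 4402, so the area is 2201.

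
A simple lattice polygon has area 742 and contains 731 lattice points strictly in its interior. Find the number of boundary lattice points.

Pick's theorem gives A = I + B/2 − 1, so B = 2(A − I + 1) = 2(742 − 731 + 1) = 24.

24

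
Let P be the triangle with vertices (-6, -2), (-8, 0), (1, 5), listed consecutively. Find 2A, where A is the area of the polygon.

28

By the shoelace formula, twice the signed area is |((-6)·0 − (-8)·(-2)) + ((-8)·5 − 1·0) + (1·(-2) − (-6)·5)| = 28, so the area is 14.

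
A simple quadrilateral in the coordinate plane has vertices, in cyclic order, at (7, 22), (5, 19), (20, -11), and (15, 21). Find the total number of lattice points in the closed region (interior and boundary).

188

The shoelace formula gives twice the area as |(7·19 − 5·22) + (5·(-11) − 20·19) + (20·21 − 15·(-11)) + (15·22 − 7·21)| = 356, so the area is 178.
Along each edge there are gcd(|Δx|,|Δy|)+1 lattice points, so counting each shared vertex once the boundary has gcd(2,3) + gcd(15,30) + gcd(5,32) + gcd(8,1) = 1+15+1+1 = 18.
Pick's theorem gives I = A − B/2 + 1 = 178 − 18/2 + 1 = 170, so the closed region contains I + B = 170 + 18 = 188 lattice points.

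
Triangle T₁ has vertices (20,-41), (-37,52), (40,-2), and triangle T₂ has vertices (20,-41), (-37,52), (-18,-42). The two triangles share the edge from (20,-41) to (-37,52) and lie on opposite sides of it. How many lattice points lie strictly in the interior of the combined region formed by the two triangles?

3836

The union is the simple quadrilateral with vertices (20,-41), (40,-2), (-37,52), (-18,-42) in order.
The shoelace formula gives twice the area as |(20·(-2) − 40·(-41)) + (40·52 − (-37)·(-2)) + ((-37)·(-42) − (-18)·52) + ((-18)·(-41) − 20·(-42))| = 7674, so the area is 3837.
Summing gcd(|Δx|,|Δy|) over the edges gives the boundary count: gcd(20,39) + gcd(77,54) + gcd(19,94) + gcd(38,1) = 1+1+1+1 = 4.
By Pick's theorem I = A − B/2 + 1 = 3837 − 4/2 + 1 = 3836.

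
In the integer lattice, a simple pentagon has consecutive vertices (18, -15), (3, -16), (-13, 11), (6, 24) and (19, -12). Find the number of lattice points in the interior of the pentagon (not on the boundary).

695

By the shoelace formula, twice the signed area is |(18·(-16) − 3·(-15)) + (3·11 − (-13)·(-16)) + ((-13)·24 − 6·11) + (6·(-12) − 19·24) + (19·(-15) − 18·(-12))| = 1393, so the area is 696.5.
The number of boundary lattice points is Σ gcd(|Δx|,|Δy|) = gcd(15,1) + gcd(16,27) + gcd(19,13) + gcd(13,36) + gcd(1,3) = 1+1+1+1+1 = 5.
By Pick's theorem A = I + B/2 − 1, so I = 696.5 − 5/2 + 1 = 695.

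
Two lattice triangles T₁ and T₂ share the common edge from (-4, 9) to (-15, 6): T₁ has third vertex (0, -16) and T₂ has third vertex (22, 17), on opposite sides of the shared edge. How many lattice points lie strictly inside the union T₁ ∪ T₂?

The union is the simple quadrilateral with vertices (-4, 9), (0, -16), (-15, 6), (22, 17) in order.
By the shoelace formula, twice the signed area is |((-4)·(-16) − 0·9) + (0·6 − (-15)·(-16)) + ((-15)·17 − 22·6) + (22·9 − (-4)·17)| = 297, so the area is 148.5.
Summing gcd(|Δx|,|Δy|) over the edges gives the boundary count: gcd(4,25) + gcd(15,22) + gcd(37,11) + gcd(26,8) = 1+1+1+2 = 5.
By Pick's theorem I = A − B/2 + 1 = 148.5 − 5/2 + 1 = 147.

147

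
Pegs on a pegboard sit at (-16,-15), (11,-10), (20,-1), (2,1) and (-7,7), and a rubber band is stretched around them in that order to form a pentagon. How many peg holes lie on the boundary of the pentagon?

The number of boundary lattice points is Σ gcd(|Δx|,|Δy|) = gcd(27,5) + gcd(9,9) + gcd(18,2) + gcd(9,6) + gcd(9,22) = 1+9+2+3+1 = 16.

16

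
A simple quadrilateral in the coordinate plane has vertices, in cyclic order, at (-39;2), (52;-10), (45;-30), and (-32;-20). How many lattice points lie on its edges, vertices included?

Summing gcd(|Δx|,|Δy|) over the edges gives the boundary count: gcd(91,12) + gcd(7,20) + gcd(77,10) + gcd(7,22) = 1+1+1+1 = 4.

4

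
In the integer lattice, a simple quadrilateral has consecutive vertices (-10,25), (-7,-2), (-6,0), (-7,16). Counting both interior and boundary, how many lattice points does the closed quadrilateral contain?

41

Using the shoelace formula, 2A = |[(-10)·(-2) − (-7)·25] + [(-7)·0 − (-6)·(-2)] + [(-6)·16 − (-7)·0] + [(-7)·25 − (-10)·16]| = 72, so the area is 36.
Summing gcd(|Δx|,|Δy|) over the edges gives the boundary count: gcd(3,27) + gcd(1,2) + gcd(1,16) + gcd(3,9) = 3+1+1+3 = 8.
Pick's theorem gives I = A − B/2 + 1 = 36 − 8/2 + 1 = 33, so the closed region contains I + B = 33 + 8 = 41 lattice points.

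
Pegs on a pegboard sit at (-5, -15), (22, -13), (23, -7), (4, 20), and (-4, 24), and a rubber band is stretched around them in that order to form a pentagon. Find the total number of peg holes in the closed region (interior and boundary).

697

By the shoelace formula, twice the signed area is |[(-5)·(-13) − 22·(-15)] + [22·(-7) − 23·(-13)] + [23·20 − 4·(-7)] + [4·24 − (-4)·20] + [(-4)·(-15) − (-5)·24]| = 1384, so the area is 692.
Along each edge there are gcd(|Δx|,|Δy|)+1 lattice points, so counting each shared vertex once the boundary has gcd(27,2) + gcd(1,6) + gcd(19,27) + gcd(8,4) + gcd(1,39) = 1+1+1+4+1 = 8.
Pick's theorem gives I = A − B/2 + 1 = 692 − 8/2 + 1 = 689, so the closed region contains I + B = 689 + 8 = 697 lattice points.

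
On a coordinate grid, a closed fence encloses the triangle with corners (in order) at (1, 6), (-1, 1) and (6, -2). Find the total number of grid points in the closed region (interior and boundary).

23

The shoelace formula gives twice the area as |(1·1 − (-1)·6) + ((-1)·(-2) − 6·1) + (6·6 − 1·(-2))| = 41, so the area is 20.5.
Summing gcd(|Δx|,|Δy|) over the edges gives the boundary count: gcd(2,5) + gcd(7,3) + gcd(5,8) = 1+1+1 = 3.
Pick's theorem gives I = A − B/2 + 1 = 20.5 − 3/2 + 1 = 20, so the closed region contains I + B = 20 + 3 = 23 lattice points.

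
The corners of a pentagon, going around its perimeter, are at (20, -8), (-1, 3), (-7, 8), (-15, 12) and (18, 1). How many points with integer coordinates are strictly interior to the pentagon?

139

Using the shoelace formula, 2A = |(20·3 − (-1)·(-8)) + ((-1)·8 − (-7)·3) + ((-7)·12 − (-15)·8) + ((-15)·1 − 18·12) + (18·(-8) − 20·1)| = 294, so the area is 147.
The number of boundary lattice points is Σ gcd(|Δx|,|Δy|) = gcd(21,11) + gcd(6,5) + gcd(8,4) + gcd(33,11) + gcd(2,9) = 1+1+4+11+1 = 18.
Pick's theorem gives I = A − B/2 + 1 = 147 − 18/2 + 1 = 139.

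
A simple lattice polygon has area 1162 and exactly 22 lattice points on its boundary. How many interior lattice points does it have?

Pick's theorem A = I + B/2 − 1 rearranges to I = A − B/2 + 1 = 1162 − 22/2 + 1 = 1152.

1152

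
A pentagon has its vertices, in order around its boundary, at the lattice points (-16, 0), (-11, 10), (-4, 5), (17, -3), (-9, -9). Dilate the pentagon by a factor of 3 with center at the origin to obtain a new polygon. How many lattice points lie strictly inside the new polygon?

2560

Using the shoelace formula, 2A = |((-16)·10 − (-11)·0) + ((-11)·5 − (-4)·10) + ((-4)·(-3) − 17·5) + (17·(-9) − (-9)·(-3)) + ((-9)·0 − (-16)·(-9))| = 572, so the area is 286.
Summing gcd(|Δx|,|Δy|) over the edges gives the boundary count: gcd(5,10) + gcd(7,5) + gcd(21,8) + gcd(26,6) + gcd(7,9) = 5+1+1+2+1 = 10.
Scaling by 3 multiplies the area by 3² = 9 (so the new area is 2574) and multiplies the boundary lattice-point count by 3, giving 30.
By Pick's theorem, the interior count of the dilated polygon is 2574 − 30/2 + 1 = 2560.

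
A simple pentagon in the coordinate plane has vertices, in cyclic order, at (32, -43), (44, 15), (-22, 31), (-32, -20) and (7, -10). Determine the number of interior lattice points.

Using the shoelace formula, 2A = |(32·15 − 44·(-43)) + (44·31 − (-22)·15) + ((-22)·(-20) − (-32)·31) + ((-32)·(-10) − 7·(-20)) + (7·(-43) − 32·(-10))| = 5977, so the area is 2988.5.
Along each edge there are gcd(|Δx|,|Δy|)+1 lattice points, so counting each shared vertex once the boundary has gcd(12,58) + gcd(66,16) + gcd(10,51) + gcd(39,10) + gcd(25,33) = 2+2+1+1+1 = 7.
By Pick's theorem A = I + B/2 − 1, so I = 2988.5 − 7/2 + 1 = 2986.

2986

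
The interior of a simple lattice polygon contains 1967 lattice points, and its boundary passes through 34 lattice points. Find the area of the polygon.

1983

Pick's theorem states A = I + B/2 − 1, so A = 1967 + 34/2 − 1 = 1983.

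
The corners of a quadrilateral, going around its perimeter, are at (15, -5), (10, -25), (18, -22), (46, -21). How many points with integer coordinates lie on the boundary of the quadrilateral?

8

Along each edge there are gcd(|Δx|,|Δy|)+1 lattice points, so counting each shared vertex once the boundary has gcd(5,20) + gcd(8,3) + gcd(28,1) + gcd(31,16) = 5+1+1+1 = 8.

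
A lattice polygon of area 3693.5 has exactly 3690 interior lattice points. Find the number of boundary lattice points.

Pick's theorem gives A = I + B/2 − 1, so B = 2(A − I + 1) = 2(3693.5 − 3690 + 1) = 9.

9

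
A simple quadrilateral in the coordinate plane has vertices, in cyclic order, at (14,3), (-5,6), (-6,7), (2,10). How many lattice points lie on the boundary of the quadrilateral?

4

Summing gcd(|Δx|,|Δy|) over the edges gives the boundary count: gcd(19,3) + gcd(1,1) + gcd(8,3) + gcd(12,7) = 1+1+1+1 = 4.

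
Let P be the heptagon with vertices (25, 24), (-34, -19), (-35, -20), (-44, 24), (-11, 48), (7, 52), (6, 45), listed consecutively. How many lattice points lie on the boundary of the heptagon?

The number of boundary lattice points is Σ gcd(|Δx|,|Δy|) = gcd(59,43) + gcd(1,1) + gcd(9,44) + gcd(33,24) + gcd(18,4) + gcd(1,7) + gcd(19,21) = 1+1+1+3+2+1+1 = 10.

10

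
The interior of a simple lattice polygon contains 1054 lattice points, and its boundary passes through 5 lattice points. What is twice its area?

Pick's theorem states A = I + B/2 − 1, so A = 1054 + 5/2 − 1 = 2111/2.
Hence 2A = 2111.

2111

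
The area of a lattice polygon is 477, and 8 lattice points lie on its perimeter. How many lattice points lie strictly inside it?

474

From Pick's theorem, I = A − B/2 + 1 = 477 − 8/2 + 1 = 474.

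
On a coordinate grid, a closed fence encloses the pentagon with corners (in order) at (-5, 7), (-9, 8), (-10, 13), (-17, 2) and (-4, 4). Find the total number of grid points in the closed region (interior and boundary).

63

Using the shoelace formula, 2A = |((-5)·8 − (-9)·7) + ((-9)·13 − (-10)·8) + ((-10)·2 − (-17)·13) + ((-17)·4 − (-4)·2) + ((-4)·7 − (-5)·4)| = 119, so the area is 119/2.
The number of boundary lattice points is Σ gcd(|Δx|,|Δy|) = gcd(4,1) + gcd(1,5) + gcd(7,11) + gcd(13,2) + gcd(1,3) = 1+1+1+1+1 = 5.
Pick's theorem gives I = A − B/2 + 1 = 119/2 − 5/2 + 1 = 58, so the closed region contains I + B = 58 + 5 = 63 lattice points.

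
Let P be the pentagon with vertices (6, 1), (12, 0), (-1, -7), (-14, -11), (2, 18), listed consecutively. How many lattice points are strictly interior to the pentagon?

Using the shoelace formula, 2A = |(6·0 − 12·1) + (12·(-7) − (-1)·0) + ((-1)·(-11) − (-14)·(-7)) + ((-14)·18 − 2·(-11)) + (2·1 − 6·18)| = 519, so the area is 259.5.
The number of boundary lattice points is Σ gcd(|Δx|,|Δy|) = gcd(6,1) + gcd(13,7) + gcd(13,4) + gcd(16,29) + gcd(4,17) = 1+1+1+1+1 = 5.
By Pick's theorem A = I + B/2 − 1, so I = 259.5 − 5/2 + 1 = 258.

258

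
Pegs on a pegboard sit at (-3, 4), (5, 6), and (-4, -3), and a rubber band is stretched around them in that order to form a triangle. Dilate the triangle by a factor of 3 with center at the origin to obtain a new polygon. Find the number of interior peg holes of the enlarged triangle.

226

By the shoelace formula, twice the signed area is |[(-3)·6 − 5·4] + [5·(-3) − (-4)·6] + [(-4)·4 − (-3)·(-3)]| = 54, so the area is 27.
Along each edge there are gcd(|Δx|,|Δy|)+1 lattice points, so counting each shared vertex once the boundary has gcd(8,2) + gcd(9,9) + gcd(1,7) = 2+9+1 = 12.
Scaling by 3 multiplies the area by 3² = 9 (so the new area is 243) and multiplies the boundary lattice-point count by 3, giving 36.
By Pick's theorem, the interior count of the dilated polygon is 243 − 36/2 + 1 = 226.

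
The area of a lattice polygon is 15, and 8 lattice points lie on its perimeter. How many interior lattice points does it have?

From Pick's theorem, I = A − B/2 + 1 = 15 − 8/2 + 1 = 12.

12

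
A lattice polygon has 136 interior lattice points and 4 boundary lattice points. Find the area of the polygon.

137

Pick's theorem states A = I + B/2 − 1, so A = 136 + 4/2 − 1 = 137.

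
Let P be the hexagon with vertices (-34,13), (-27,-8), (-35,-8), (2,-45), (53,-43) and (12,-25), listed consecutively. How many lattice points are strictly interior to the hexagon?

The shoelace formula gives twice the area as |((-34)·(-8) − (-27)·13) + ((-27)·(-8) − (-35)·(-8)) + ((-35)·(-45) − 2·(-8)) + (2·(-43) − 53·(-45)) + (53·(-25) − 12·(-43)) + (12·13 − (-34)·(-25))| = 2946, so the area is 1473.
The number of boundary lattice points is Σ gcd(|Δx|,|Δy|) = gcd(7,21) + gcd(8,0) + gcd(37,37) + gcd(51,2) + gcd(41,18) + gcd(46,38) = 7+8+37+1+1+2 = 56.
By Pick's theorem A = I + B/2 − 1, so I = 1473 − 56/2 + 1 = 1446.

1446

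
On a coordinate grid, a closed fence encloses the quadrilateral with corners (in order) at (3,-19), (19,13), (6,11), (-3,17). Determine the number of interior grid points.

By the shoelace formula, twice the signed area is |[3·13 − 19·(-19)] + [19·11 − 6·13] + [6·17 − (-3)·11] + [(-3)·(-19) − 3·17]| = 672, so the area is 336.
The number of boundary lattice points is Σ gcd(|Δx|,|Δy|) = gcd(16,32) + gcd(13,2) + gcd(9,6) + gcd(6,36) = 16+1+3+6 = 26.
By Pick's theorem A = I + B/2 − 1, so I = 336 − 26/2 + 1 = 324.

324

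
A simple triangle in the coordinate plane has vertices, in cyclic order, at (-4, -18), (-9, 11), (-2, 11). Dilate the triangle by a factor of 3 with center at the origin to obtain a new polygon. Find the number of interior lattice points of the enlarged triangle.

Using the shoelace formula, 2A = |[(-4)·11 − (-9)·(-18)] + [(-9)·11 − (-2)·11] + [(-2)·(-18) − (-4)·11]| = 203, so the area is 203/2.
The number of boundary lattice points is Σ gcd(|Δx|,|Δy|) = gcd(5,29) + gcd(7,0) + gcd(2,29) = 1+7+1 = 9.
Scaling by 3 multiplies the area by 3² = 9 (so the new area is 913.5) and multiplies the boundary lattice-point count by 3, giving 27.
By Pick's theorem, the interior count of the dilated polygon is 913.5 − 27/2 + 1 = 901.

901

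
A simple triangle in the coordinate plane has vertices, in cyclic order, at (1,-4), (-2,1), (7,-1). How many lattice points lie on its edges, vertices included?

5

Summing gcd(|Δx|,|Δy|) over the edges gives the boundary count: gcd(3,5) + gcd(9,2) + gcd(6,3) = 1+1+3 = 5.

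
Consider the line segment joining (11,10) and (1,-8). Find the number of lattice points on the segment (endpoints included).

The number of lattice points on a segment between lattice points is gcd(|Δx|,|Δy|) + 1 = gcd(10,18) + 1 = 2 + 1 = 3.

3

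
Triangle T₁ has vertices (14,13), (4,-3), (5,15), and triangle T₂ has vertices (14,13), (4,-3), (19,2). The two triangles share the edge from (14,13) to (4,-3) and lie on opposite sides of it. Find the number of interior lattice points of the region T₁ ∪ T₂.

The union is the simple quadrilateral with vertices (14,13), (5,15), (4,-3), (19,2) in order.
By the shoelace formula, twice the signed area is |[14·15 − 5·13] + [5·(-3) − 4·15] + [4·2 − 19·(-3)] + [19·13 − 14·2]| = 354, so the area is 177.
Along each edge there are gcd(|Δx|,|Δy|)+1 lattice points, so counting each shared vertex once the boundary has gcd(9,2) + gcd(1,18) + gcd(15,5) + gcd(5,11) = 1+1+5+1 = 8.
By Pick's theorem I = A − B/2 + 1 = 177 − 8/2 + 1 = 174.

174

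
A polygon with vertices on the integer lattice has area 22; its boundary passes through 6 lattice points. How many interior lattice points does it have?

From Pick's theorem, I = A − B/2 + 1 = 22 − 6/2 + 1 = 20.

20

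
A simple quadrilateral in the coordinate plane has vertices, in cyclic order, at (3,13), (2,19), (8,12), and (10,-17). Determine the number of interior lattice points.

By the shoelace formula, twice the signed area is |(3·19 − 2·13) + (2·12 − 8·19) + (8·(-17) − 10·12) + (10·13 − 3·(-17))| = 172, so the area is 86.
Along each edge there are gcd(|Δx|,|Δy|)+1 lattice points, so counting each shared vertex once the boundary has gcd(1,6) + gcd(6,7) + gcd(2,29) + gcd(7,30) = 1+1+1+1 = 4.
Pick's theorem gives I = A − B/2 + 1 = 86 − 4/2 + 1 = 85.

85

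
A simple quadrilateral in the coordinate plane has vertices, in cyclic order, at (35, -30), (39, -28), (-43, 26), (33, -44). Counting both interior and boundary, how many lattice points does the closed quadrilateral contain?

797

Using the shoelace formula, 2A = |[35·(-28) − 39·(-30)] + [39·26 − (-43)·(-28)] + [(-43)·(-44) − 33·26] + [33·(-30) − 35·(-44)]| = 1584, so the area is 792.
The number of boundary lattice points is Σ gcd(|Δx|,|Δy|) = gcd(4,2) + gcd(82,54) + gcd(76,70) + gcd(2,14) = 2+2+2+2 = 8.
Pick's theorem gives I = A − B/2 + 1 = 792 − 8/2 + 1 = 789, so the closed region contains I + B = 789 + 8 = 797 lattice points.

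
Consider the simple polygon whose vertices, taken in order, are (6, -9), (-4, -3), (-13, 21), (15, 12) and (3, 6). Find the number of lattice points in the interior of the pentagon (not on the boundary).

Using the shoelace formula, 2A = |[6·(-3) − (-4)·(-9)] + [(-4)·21 − (-13)·(-3)] + [(-13)·12 − 15·21] + [15·6 − 3·12] + [3·(-9) − 6·6]| = 657, so the area is 657/2.
The number of boundary lattice points is Σ gcd(|Δx|,|Δy|) = gcd(10,6) + gcd(9,24) + gcd(28,9) + gcd(12,6) + gcd(3,15) = 2+3+1+6+3 = 15.
By Pick's theorem A = I + B/2 − 1, so I = 657/2 − 15/2 + 1 = 322.

322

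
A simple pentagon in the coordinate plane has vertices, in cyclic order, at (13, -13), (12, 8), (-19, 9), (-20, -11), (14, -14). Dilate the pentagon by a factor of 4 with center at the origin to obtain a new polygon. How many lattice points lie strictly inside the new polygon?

Using the shoelace formula, 2A = |[13·8 − 12·(-13)] + [12·9 − (-19)·8] + [(-19)·(-11) − (-20)·9] + [(-20)·(-14) − 14·(-11)] + [14·(-13) − 13·(-14)]| = 1343, so the area is 671.5.
Summing gcd(|Δx|,|Δy|) over the edges gives the boundary count: gcd(1,21) + gcd(31,1) + gcd(1,20) + gcd(34,3) + gcd(1,1) = 1+1+1+1+1 = 5.
Scaling by 4 multiplies the area by 4² = 16 (so the new area is 10744) and multiplies the boundary lattice-point count by 4, giving 20.
By Pick's theorem, the interior count of the dilated polygon is 10744 − 20/2 + 1 = 10735.

10735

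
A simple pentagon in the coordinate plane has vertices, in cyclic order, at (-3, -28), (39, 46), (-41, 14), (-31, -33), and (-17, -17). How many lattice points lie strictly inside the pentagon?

By the shoelace formula, twice the signed area is |[(-3)·46 − 39·(-28)] + [39·14 − (-41)·46] + [(-41)·(-33) − (-31)·14] + [(-31)·(-17) − (-17)·(-33)] + [(-17)·(-28) − (-3)·(-17)]| = 5564, so the area is 2782.
Along each edge there are gcd(|Δx|,|Δy|)+1 lattice points, so counting each shared vertex once the boundary has gcd(42,74) + gcd(80,32) + gcd(10,47) + gcd(14,16) + gcd(14,11) = 2+16+1+2+1 = 22.
By Pick's theorem A = I + B/2 − 1, so I = 2782 − 22/2 + 1 = 2772.

2772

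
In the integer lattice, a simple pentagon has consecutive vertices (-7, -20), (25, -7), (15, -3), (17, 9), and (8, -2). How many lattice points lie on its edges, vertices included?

Along each edge there are gcd(|Δx|,|Δy|)+1 lattice points, so counting each shared vertex once the boundary has gcd(32,13) + gcd(10,4) + gcd(2,12) + gcd(9,11) + gcd(15,18) = 1+2+2+1+3 = 9.

9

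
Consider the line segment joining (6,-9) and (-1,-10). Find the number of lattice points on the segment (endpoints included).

2

The number of lattice points on a segment between lattice points is gcd(|Δx|,|Δy|) + 1 = gcd(7,1) + 1 = 1 + 1 = 2.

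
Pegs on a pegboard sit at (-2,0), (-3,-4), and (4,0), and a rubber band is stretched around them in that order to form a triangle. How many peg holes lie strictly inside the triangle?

9

By the shoelace formula, twice the signed area is |((-2)·(-4) − (-3)·0) + ((-3)·0 − 4·(-4)) + (4·0 − (-2)·0)| = 24, so the area is 12.
Summing gcd(|Δx|,|Δy|) over the edges gives the boundary count: gcd(1,4) + gcd(7,4) + gcd(6,0) = 1+1+6 = 8.
By Pick's theorem A = I + B/2 − 1, so I = 12 − 8/2 + 1 = 9.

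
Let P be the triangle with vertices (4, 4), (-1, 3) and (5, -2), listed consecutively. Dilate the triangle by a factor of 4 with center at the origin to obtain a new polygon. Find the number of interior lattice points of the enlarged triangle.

The shoelace formula gives twice the area as |[4·3 − (-1)·4] + [(-1)·(-2) − 5·3] + [5·4 − 4·(-2)]| = 31, so the area is 15.5.
Summing gcd(|Δx|,|Δy|) over the edges gives the boundary count: gcd(5,1) + gcd(6,5) + gcd(1,6) = 1+1+1 = 3.
Scaling by 4 multiplies the area by 4² = 16 (so the new area is 248) and multiplies the boundary lattice-point count by 4, giving 12.
By Pick's theorem, the interior count of the dilated polygon is 248 − 12/2 + 1 = 243.

243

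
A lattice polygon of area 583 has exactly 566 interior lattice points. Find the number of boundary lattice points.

36

Pick's theorem gives A = I + B/2 − 1, so B = 2(A − I + 1) = 2(583 − 566 + 1) = 36.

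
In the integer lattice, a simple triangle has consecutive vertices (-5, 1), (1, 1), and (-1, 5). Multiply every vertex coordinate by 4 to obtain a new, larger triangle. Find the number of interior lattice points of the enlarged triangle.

The shoelace formula gives twice the area as |[(-5)·1 − 1·1] + [1·5 − (-1)·1] + [(-1)·1 − (-5)·5]| = 24, so the area is 12.
The number of boundary lattice points is Σ gcd(|Δx|,|Δy|) = gcd(6,0) + gcd(2,4) + gcd(4,4) = 6+2+4 = 12.
Scaling by 4 multiplies the area by 4² = 16 (so the new area is 192) and multiplies the boundary lattice-point count by 4, giving 48.
By Pick's theorem, the interior count of the dilated polygon is 192 − 48/2 + 1 = 169.

169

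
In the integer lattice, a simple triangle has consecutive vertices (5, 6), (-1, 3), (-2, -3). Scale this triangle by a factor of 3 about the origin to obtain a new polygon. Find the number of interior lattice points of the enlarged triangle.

142

Using the shoelace formula, 2A = |(5·3 − (-1)·6) + ((-1)·(-3) − (-2)·3) + ((-2)·6 − 5·(-3))| = 33, so the area is 16.5.
Along each edge there are gcd(|Δx|,|Δy|)+1 lattice points, so counting each shared vertex once the boundary has gcd(6,3) + gcd(1,6) + gcd(7,9) = 3+1+1 = 5.
Scaling by 3 multiplies the area by 3² = 9 (so the new area is 297/2) and multiplies the boundary lattice-point count by 3, giving 15.
By Pick's theorem, the interior count of the dilated polygon is 297/2 − 15/2 + 1 = 142.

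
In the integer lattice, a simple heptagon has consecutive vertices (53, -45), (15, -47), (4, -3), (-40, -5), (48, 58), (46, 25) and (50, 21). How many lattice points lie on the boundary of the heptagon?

Summing gcd(|Δx|,|Δy|) over the edges gives the boundary count: gcd(38,2) + gcd(11,44) + gcd(44,2) + gcd(88,63) + gcd(2,33) + gcd(4,4) + gcd(3,66) = 2+11+2+1+1+4+3 = 24.

24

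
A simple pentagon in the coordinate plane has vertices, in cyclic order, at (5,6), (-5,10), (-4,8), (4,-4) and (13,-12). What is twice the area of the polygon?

Using the shoelace formula, 2A = |[5·10 − (-5)·6] + [(-5)·8 − (-4)·10] + [(-4)·(-4) − 4·8] + [4·(-12) − 13·(-4)] + [13·6 − 5·(-12)]| = 206, so the area is 103.

206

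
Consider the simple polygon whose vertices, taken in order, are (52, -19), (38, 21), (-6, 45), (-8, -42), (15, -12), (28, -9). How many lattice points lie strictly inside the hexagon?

Using the shoelace formula, 2A = |[52·21 − 38·(-19)] + [38·45 − (-6)·21] + [(-6)·(-42) − (-8)·45] + [(-8)·(-12) − 15·(-42)] + [15·(-9) − 28·(-12)] + [28·(-19) − 52·(-9)]| = 5125, so the area is 5125/2.
Along each edge there are gcd(|Δx|,|Δy|)+1 lattice points, so counting each shared vertex once the boundary has gcd(14,40) + gcd(44,24) + gcd(2,87) + gcd(23,30) + gcd(13,3) + gcd(24,10) = 2+4+1+1+1+2 = 11.
By Pick's theorem A = I + B/2 − 1, so I = 5125/2 − 11/2 + 1 = 2558.

2558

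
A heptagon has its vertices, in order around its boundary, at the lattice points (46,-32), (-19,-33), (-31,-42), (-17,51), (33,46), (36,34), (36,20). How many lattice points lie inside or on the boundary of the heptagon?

5126

Using the shoelace formula, 2A = |(46·(-33) − (-19)·(-32)) + ((-19)·(-42) − (-31)·(-33)) + ((-31)·51 − (-17)·(-42)) + ((-17)·46 − 33·51) + (33·34 − 36·46) + (36·20 − 36·34) + (36·(-32) − 46·20)| = 10221, so the area is 10221/2.
Along each edge there are gcd(|Δx|,|Δy|)+1 lattice points, so counting each shared vertex once the boundary has gcd(65,1) + gcd(12,9) + gcd(14,93) + gcd(50,5) + gcd(3,12) + gcd(0,14) + gcd(10,52) = 1+3+1+5+3+14+2 = 29.
Pick's theorem gives I = A − B/2 + 1 = 10221/2 − 29/2 + 1 = 5097, so the closed region contains I + B = 5097 + 29 = 5126 lattice points.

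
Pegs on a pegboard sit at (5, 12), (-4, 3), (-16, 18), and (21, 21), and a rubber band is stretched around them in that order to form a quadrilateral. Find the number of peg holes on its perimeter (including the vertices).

The number of boundary lattice points is Σ gcd(|Δx|,|Δy|) = gcd(9,9) + gcd(12,15) + gcd(37,3) + gcd(16,9) = 9+3+1+1 = 14.

14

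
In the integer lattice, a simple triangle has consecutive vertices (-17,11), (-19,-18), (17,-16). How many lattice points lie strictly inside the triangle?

519

Using the shoelace formula, 2A = |[(-17)·(-18) − (-19)·11] + [(-19)·(-16) − 17·(-18)] + [17·11 − (-17)·(-16)]| = 1040, so the area is 520.
Along each edge there are gcd(|Δx|,|Δy|)+1 lattice points, so counting each shared vertex once the boundary has gcd(2,29) + gcd(36,2) + gcd(34,27) = 1+2+1 = 4.
By Pick's theorem A = I + B/2 − 1, so I = 520 − 4/2 + 1 = 519.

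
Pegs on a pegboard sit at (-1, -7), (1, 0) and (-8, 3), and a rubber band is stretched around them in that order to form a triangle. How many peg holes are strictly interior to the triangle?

Using the shoelace formula, 2A = |[(-1)·0 − 1·(-7)] + [1·3 − (-8)·0] + [(-8)·(-7) − (-1)·3]| = 69, so the area is 34.5.
The number of boundary lattice points is Σ gcd(|Δx|,|Δy|) = gcd(2,7) + gcd(9,3) + gcd(7,10) = 1+3+1 = 5.
Pick's theorem gives I = A − B/2 + 1 = 34.5 − 5/2 + 1 = 33.

33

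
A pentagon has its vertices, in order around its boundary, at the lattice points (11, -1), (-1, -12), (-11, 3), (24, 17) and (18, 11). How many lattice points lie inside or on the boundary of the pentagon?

The shoelace formula gives twice the area as |(11·(-12) − (-1)·(-1)) + ((-1)·3 − (-11)·(-12)) + ((-11)·17 − 24·3) + (24·11 − 18·17) + (18·(-1) − 11·11)| = 708, so the area is 354.
The number of boundary lattice points is Σ gcd(|Δx|,|Δy|) = gcd(12,11) + gcd(10,15) + gcd(35,14) + gcd(6,6) + gcd(7,12) = 1+5+7+6+1 = 20.
Pick's theorem gives I = A − B/2 + 1 = 354 − 20/2 + 1 = 345, so the closed region contains I + B = 345 + 20 = 365 lattice points.

365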